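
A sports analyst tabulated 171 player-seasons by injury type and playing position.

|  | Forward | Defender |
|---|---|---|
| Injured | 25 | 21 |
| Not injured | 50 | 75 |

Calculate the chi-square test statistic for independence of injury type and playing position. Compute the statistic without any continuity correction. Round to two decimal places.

Row totals: 46, 125. Column totals: 75, 96. Grand total N = 171.
Expected counts (row total × column total / N):
  Injured, Forward: 46×75/171 = 20.175
  Injured, Defender: 46×96/171 = 25.825
  Not injured, Forward: 125×75/171 = 54.825
  Not injured, Defender: 125×96/171 = 70.175
Contributions (O − E)²/E:
  (25 − 20.175)²/20.175 = 1.1539
  (21 − 25.825)²/25.825 = 0.9015
  (50 − 54.825)²/54.825 = 0.4246
  (75 − 70.175)²/70.175 = 0.3318
χ² = 1.1539 + 0.9015 + 0.4246 + 0.3318 = 2.81

2.81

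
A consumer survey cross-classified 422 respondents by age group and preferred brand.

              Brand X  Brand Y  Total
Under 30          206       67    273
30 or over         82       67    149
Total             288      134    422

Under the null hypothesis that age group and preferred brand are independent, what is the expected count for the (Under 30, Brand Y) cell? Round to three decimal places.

Row total (Under 30) = 273; column total (Brand Y) = 134; grand total N = 422.
Expected count = (row total × column total) / N = 273 × 134 / 422 = 86.687.

86.687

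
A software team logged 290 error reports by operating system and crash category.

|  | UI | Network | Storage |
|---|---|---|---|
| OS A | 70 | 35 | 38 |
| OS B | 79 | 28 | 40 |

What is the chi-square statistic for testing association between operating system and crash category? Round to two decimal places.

Row totals: 143, 147. Column totals: 149, 63, 78. Grand total N = 290.
Expected counts (row total × column total / N):
  OS A, UI: 143×149/290 = 73.472
  OS A, Network: 143×63/290 = 31.066
  OS A, Storage: 143×78/290 = 38.462
  OS B, UI: 147×149/290 = 75.528
  OS B, Network: 147×63/290 = 31.934
  OS B, Storage: 147×78/290 = 39.538
Contributions (O − E)²/E:
  (70 − 73.472)²/73.472 = 0.1641
  (35 − 31.066)²/31.066 = 0.4982
  (38 − 38.462)²/38.462 = 0.0055
  (79 − 75.528)²/75.528 = 0.1596
  (28 − 31.934)²/31.934 = 0.4846
  (40 − 39.538)²/39.538 = 0.0054
χ² = 0.1641 + 0.4982 + 0.0055 + 0.1596 + 0.4846 + 0.0054 = 1.32

1.32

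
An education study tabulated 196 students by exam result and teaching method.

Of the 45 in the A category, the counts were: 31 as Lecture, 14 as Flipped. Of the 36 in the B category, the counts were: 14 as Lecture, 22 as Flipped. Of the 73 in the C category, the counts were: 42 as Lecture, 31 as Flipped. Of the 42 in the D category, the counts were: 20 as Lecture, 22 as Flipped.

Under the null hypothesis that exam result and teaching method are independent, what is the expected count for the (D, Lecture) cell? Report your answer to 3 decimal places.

Row total (D) = 42; column total (Lecture) = 107; grand total N = 196.
Expected count = (row total × column total) / N = 42 × 107 / 196 = 22.929.

22.929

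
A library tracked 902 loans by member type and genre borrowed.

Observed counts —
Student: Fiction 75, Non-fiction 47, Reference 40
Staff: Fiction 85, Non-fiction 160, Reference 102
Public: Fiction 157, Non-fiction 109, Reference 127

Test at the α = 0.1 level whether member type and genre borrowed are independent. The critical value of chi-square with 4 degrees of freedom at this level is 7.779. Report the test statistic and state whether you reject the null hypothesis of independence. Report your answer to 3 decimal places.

Row totals: 162, 347, 393. Column totals: 317, 316, 269. Grand total N = 902.
Expected counts (row total × column total / N):
  Student, Fiction: 162×317/902 = 56.9335
  Student, Non-fiction: 162×316/902 = 56.7539
  Student, Reference: 162×269/902 = 48.3126
  Staff, Fiction: 347×317/902 = 121.9501
  Staff, Non-fiction: 347×316/902 = 121.5654
  Staff, Reference: 347×269/902 = 103.4845
  Public, Fiction: 393×317/902 = 138.1164
  Public, Non-fiction: 393×316/902 = 137.6807
  Public, Reference: 393×269/902 = 117.2029
Contributions (O − E)²/E:
  (75 − 56.9335)²/56.9335 = 5.7330
  (47 − 56.7539)²/56.7539 = 1.6763
  (40 − 48.3126)²/48.3126 = 1.4303
  (85 − 121.9501)²/121.9501 = 11.1956
  (160 − 121.5654)²/121.5654 = 12.1516
  (102 − 103.4845)²/103.4845 = 0.0213
  (157 − 138.1164)²/138.1164 = 2.5818
  (109 − 137.6807)²/137.6807 = 5.9746
  (127 − 117.2029)²/117.2029 = 0.8189
χ² = 5.7330 + 1.6763 + 1.4303 + 11.1956 + 12.1516 + 0.0213 + 2.5818 + 5.9746 + 0.8189 = 41.583
df = (3−1)(3−1) = 4. Since 41.583 > 7.779, reject the null hypothesis of independence at α = 0.1.

41.583; reject H₀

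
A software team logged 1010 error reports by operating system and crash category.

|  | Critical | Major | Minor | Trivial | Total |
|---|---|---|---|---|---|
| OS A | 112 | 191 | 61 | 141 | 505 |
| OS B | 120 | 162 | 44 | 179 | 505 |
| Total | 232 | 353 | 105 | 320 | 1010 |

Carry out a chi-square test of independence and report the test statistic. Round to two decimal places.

Grand total N = 1010.
Expected counts (row total × column total / N):
  OS A, Critical: 505×232/1010 = 116.000
  OS A, Major: 505×353/1010 = 176.500
  OS A, Minor: 505×105/1010 = 52.500
  OS A, Trivial: 505×320/1010 = 160.000
  OS B, Critical: 505×232/1010 = 116.000
  OS B, Major: 505×353/1010 = 176.500
  OS B, Minor: 505×105/1010 = 52.500
  OS B, Trivial: 505×320/1010 = 160.000
Contributions (O − E)²/E:
  (112 − 116.000)²/116.000 = 0.1379
  (191 − 176.500)²/176.500 = 1.1912
  (61 − 52.500)²/52.500 = 1.3762
  (141 − 160.000)²/160.000 = 2.2563
  (120 − 116.000)²/116.000 = 0.1379
  (162 − 176.500)²/176.500 = 1.1912
  (44 − 52.500)²/52.500 = 1.3762
  (179 − 160.000)²/160.000 = 2.2563
χ² = 0.1379 + 1.1912 + 1.3762 + 2.2563 + 0.1379 + 1.1912 + 1.3762 + 2.2563 = 9.92

9.92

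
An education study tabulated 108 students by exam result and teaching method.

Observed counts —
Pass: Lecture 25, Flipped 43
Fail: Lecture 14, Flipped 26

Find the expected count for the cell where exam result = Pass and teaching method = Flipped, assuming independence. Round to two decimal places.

Row total (Pass) = 68; column total (Flipped) = 69; grand total N = 108.
Expected count = (row total × column total) / N = 68 × 69 / 108 = 43.44.

43.44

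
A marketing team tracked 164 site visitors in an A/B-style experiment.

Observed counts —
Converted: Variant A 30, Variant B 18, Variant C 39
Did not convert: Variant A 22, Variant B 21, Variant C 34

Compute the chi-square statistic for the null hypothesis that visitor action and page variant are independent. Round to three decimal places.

Row totals: 87, 77. Column totals: 52, 39, 73. Grand total N = 164.
Expected counts (row total × column total / N):
  Converted, Variant A: 87×52/164 = 27.58537
  Converted, Variant B: 87×39/164 = 20.68902
  Converted, Variant C: 87×73/164 = 38.72561
  Did not convert, Variant A: 77×52/164 = 24.41463
  Did not convert, Variant B: 77×39/164 = 18.31098
  Did not convert, Variant C: 77×73/164 = 34.27439
Contributions (O − E)²/E:
  (30 − 27.58537)²/27.58537 = 0.2114
  (18 − 20.68902)²/20.68902 = 0.3495
  (39 − 38.72561)²/38.72561 = 0.0019
  (22 − 24.41463)²/24.41463 = 0.2388
  (21 − 18.31098)²/18.31098 = 0.3949
  (34 − 34.27439)²/34.27439 = 0.0022
χ² = 0.2114 + 0.3495 + 0.0019 + 0.2388 + 0.3949 + 0.0022 = 1.199

1.199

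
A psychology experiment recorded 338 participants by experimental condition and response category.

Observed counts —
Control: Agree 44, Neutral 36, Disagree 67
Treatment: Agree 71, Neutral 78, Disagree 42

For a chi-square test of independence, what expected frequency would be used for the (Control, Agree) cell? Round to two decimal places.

50.01

Row total (Control) = 147; column total (Agree) = 115; grand total N = 338.
Expected count = (row total × column total) / N = 147 × 115 / 338 = 50.01.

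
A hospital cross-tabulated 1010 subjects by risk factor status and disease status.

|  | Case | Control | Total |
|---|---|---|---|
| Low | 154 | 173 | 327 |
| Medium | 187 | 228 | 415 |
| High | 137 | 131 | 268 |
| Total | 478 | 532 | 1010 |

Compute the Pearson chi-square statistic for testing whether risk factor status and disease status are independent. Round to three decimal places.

Grand total N = 1010.
Expected counts (row total × column total / N):
  Low, Case: 327×478/1010 = 154.7584
  Low, Control: 327×532/1010 = 172.2416
  Medium, Case: 415×478/1010 = 196.4059
  Medium, Control: 415×532/1010 = 218.5941
  High, Case: 268×478/1010 = 126.8356
  High, Control: 268×532/1010 = 141.1644
Contributions (O − E)²/E:
  (154 − 154.7584)²/154.7584 = 0.0037
  (173 − 172.2416)²/172.2416 = 0.0033
  (187 − 196.4059)²/196.4059 = 0.4504
  (228 − 218.5941)²/218.5941 = 0.4047
  (137 − 126.8356)²/126.8356 = 0.8146
  (131 − 141.1644)²/141.1644 = 0.7319
χ² = 0.0037 + 0.0033 + 0.4504 + 0.4047 + 0.8146 + 0.7319 = 2.409

2.409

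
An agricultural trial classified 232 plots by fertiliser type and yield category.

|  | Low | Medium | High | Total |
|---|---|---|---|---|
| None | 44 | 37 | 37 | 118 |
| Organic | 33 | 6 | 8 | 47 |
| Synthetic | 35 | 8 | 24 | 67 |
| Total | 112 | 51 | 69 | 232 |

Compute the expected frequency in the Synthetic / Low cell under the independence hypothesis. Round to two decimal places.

32.34

Row total (Synthetic) = 67; column total (Low) = 112; grand total N = 232.
Expected count = (row total × column total) / N = 67 × 112 / 232 = 32.34.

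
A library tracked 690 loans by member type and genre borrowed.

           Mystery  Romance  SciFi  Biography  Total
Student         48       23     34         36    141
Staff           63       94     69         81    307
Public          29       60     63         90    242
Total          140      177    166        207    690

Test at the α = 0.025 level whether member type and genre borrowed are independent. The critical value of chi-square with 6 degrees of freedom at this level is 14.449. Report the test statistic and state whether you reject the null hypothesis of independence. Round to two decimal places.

36.36; reject H₀

Grand total N = 690.
Expected counts (row total × column total / N):
  Student, Mystery: 141×140/690 = 28.609
  Student, Romance: 141×177/690 = 36.170
  Student, SciFi: 141×166/690 = 33.922
  Student, Biography: 141×207/690 = 42.300
  Staff, Mystery: 307×140/690 = 62.290
  Staff, Romance: 307×177/690 = 78.752
  Staff, SciFi: 307×166/690 = 73.858
  Staff, Biography: 307×207/690 = 92.100
  Public, Mystery: 242×140/690 = 49.101
  Public, Romance: 242×177/690 = 62.078
  Public, SciFi: 242×166/690 = 58.220
  Public, Biography: 242×207/690 = 72.600
Contributions (O − E)²/E:
  (48 − 28.609)²/28.609 = 13.1431
  (23 − 36.170)²/36.170 = 4.7954
  (34 − 33.922)²/33.922 = 0.0002
  (36 − 42.300)²/42.300 = 0.9383
  (63 − 62.290)²/62.290 = 0.0081
  (94 − 78.752)²/78.752 = 2.9523
  (69 − 73.858)²/73.858 = 0.3195
  (81 − 92.100)²/92.100 = 1.3378
  (29 − 49.101)²/49.101 = 8.2290
  (60 − 62.078)²/62.078 = 0.0696
  (63 − 58.220)²/58.220 = 0.3924
  (90 − 72.600)²/72.600 = 4.1702
χ² = 13.1431 + 4.7954 + 0.0002 + 0.9383 + 0.0081 + 2.9523 + 0.3195 + 1.3378 + 8.2290 + 0.0696 + 0.3924 + 4.1702 = 36.36
df = (3−1)(4−1) = 6. Since 36.36 > 14.449, reject the null hypothesis of independence at α = 0.025.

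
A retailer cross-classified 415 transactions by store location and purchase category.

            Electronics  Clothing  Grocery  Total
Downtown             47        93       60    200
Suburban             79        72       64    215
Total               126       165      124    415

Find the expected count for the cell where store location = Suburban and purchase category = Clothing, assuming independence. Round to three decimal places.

85.482

Row total (Suburban) = 215; column total (Clothing) = 165; grand total N = 415.
Expected count = (row total × column total) / N = 215 × 165 / 415 = 85.482.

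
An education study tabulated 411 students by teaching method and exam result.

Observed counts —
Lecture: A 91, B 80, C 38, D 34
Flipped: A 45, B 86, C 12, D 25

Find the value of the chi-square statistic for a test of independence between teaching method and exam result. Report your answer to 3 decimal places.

Row totals: 243, 168. Column totals: 136, 166, 50, 59. Grand total N = 411.
Expected counts (row total × column total / N):
  Lecture, A: 243×136/411 = 80.4088
  Lecture, B: 243×166/411 = 98.1460
  Lecture, C: 243×50/411 = 29.5620
  Lecture, D: 243×59/411 = 34.8832
  Flipped, A: 168×136/411 = 55.5912
  Flipped, B: 168×166/411 = 67.8540
  Flipped, C: 168×50/411 = 20.4380
  Flipped, D: 168×59/411 = 24.1168
Contributions (O − E)²/E:
  (91 − 80.4088)²/80.4088 = 1.3950
  (80 − 98.1460)²/98.1460 = 3.3550
  (38 − 29.5620)²/29.5620 = 2.4085
  (34 − 34.8832)²/34.8832 = 0.0224
  (45 − 55.5912)²/55.5912 = 2.0178
  (86 − 67.8540)²/67.8540 = 4.8527
  (12 − 20.4380)²/20.4380 = 3.4837
  (25 − 24.1168)²/24.1168 = 0.0323
χ² = 1.3950 + 3.3550 + 2.4085 + 0.0224 + 2.0178 + 4.8527 + 3.4837 + 0.0323 = 17.567

17.567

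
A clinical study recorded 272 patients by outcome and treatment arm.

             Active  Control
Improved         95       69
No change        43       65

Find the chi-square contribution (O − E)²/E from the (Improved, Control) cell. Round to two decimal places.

Row total (Improved) = 164; column total (Control) = 134; N = 272.
Expected count E = 164 × 134 / 272 = 80.794.
Contribution = (O − E)²/E = (69 − 80.794)² / 80.794 = 1.72.

1.72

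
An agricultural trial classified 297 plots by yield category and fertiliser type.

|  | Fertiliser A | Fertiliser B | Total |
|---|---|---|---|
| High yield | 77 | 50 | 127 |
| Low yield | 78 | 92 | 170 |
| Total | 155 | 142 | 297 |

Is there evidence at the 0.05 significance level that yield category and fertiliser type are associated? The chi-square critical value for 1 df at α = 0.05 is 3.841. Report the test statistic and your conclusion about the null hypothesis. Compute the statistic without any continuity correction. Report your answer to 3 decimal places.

6.336; reject H₀

Grand total N = 297.
Expected counts (row total × column total / N):
  High yield, Fertiliser A: 127×155/297 = 66.2795
  High yield, Fertiliser B: 127×142/297 = 60.7205
  Low yield, Fertiliser A: 170×155/297 = 88.7205
  Low yield, Fertiliser B: 170×142/297 = 81.2795
Contributions (O − E)²/E:
  (77 − 66.2795)²/66.2795 = 1.7340
  (50 − 60.7205)²/60.7205 = 1.8928
  (78 − 88.7205)²/88.7205 = 1.2954
  (92 − 81.2795)²/81.2795 = 1.4140
χ² = 1.7340 + 1.8928 + 1.2954 + 1.4140 = 6.336
df = (2−1)(2−1) = 1. Since 6.336 > 3.841, reject the null hypothesis of independence at α = 0.05.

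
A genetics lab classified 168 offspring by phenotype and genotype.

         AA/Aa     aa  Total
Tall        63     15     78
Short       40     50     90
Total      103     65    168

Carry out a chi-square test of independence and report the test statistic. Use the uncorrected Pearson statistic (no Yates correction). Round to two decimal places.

23.24

Grand total N = 168.
Expected counts (row total × column total / N):
  Tall, AA/Aa: 78×103/168 = 47.821
  Tall, aa: 78×65/168 = 30.179
  Short, AA/Aa: 90×103/168 = 55.179
  Short, aa: 90×65/168 = 34.821
Contributions (O − E)²/E:
  (63 − 47.821)²/47.821 = 4.8180
  (15 − 30.179)²/30.179 = 7.6345
  (40 − 55.179)²/55.179 = 4.1755
  (50 − 34.821)²/34.821 = 6.6168
χ² = 4.8180 + 7.6345 + 4.1755 + 6.6168 = 23.24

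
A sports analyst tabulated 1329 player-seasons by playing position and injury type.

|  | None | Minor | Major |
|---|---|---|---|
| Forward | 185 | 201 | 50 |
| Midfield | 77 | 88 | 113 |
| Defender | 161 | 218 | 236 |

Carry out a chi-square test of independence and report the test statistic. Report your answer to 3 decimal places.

109.272

Row totals: 436, 278, 615. Column totals: 423, 507, 399. Grand total N = 1329.
Expected counts (row total × column total / N):
  Forward, None: 436×423/1329 = 138.7720
  Forward, Minor: 436×507/1329 = 166.3296
  Forward, Major: 436×399/1329 = 130.8984
  Midfield, None: 278×423/1329 = 88.4831
  Midfield, Minor: 278×507/1329 = 106.0542
  Midfield, Major: 278×399/1329 = 83.4628
  Defender, None: 615×423/1329 = 195.7449
  Defender, Minor: 615×507/1329 = 234.6163
  Defender, Major: 615×399/1329 = 184.6388
Contributions (O − E)²/E:
  (185 − 138.7720)²/138.7720 = 15.3996
  (201 − 166.3296)²/166.3296 = 7.2268
  (50 − 130.8984)²/130.8984 = 49.9972
  (77 − 88.4831)²/88.4831 = 1.4902
  (88 − 106.0542)²/106.0542 = 3.0735
  (113 − 83.4628)²/83.4628 = 10.4531
  (161 − 195.7449)²/195.7449 = 6.1673
  (218 − 234.6163)²/234.6163 = 1.1768
  (236 − 184.6388)²/184.6388 = 14.2872
χ² = 15.3996 + 7.2268 + 49.9972 + 1.4902 + 3.0735 + 10.4531 + 6.1673 + 1.1768 + 14.2872 = 109.272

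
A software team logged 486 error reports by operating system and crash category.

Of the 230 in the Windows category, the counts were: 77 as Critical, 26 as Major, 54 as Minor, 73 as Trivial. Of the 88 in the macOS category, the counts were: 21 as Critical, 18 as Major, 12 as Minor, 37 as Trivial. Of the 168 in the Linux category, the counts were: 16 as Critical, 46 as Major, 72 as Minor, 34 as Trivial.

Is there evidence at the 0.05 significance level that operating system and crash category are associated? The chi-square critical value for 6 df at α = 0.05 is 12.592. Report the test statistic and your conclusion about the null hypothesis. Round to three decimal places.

Row totals: 230, 88, 168. Column totals: 114, 90, 138, 144. Grand total N = 486.
Expected counts (row total × column total / N):
  Windows, Critical: 230×114/486 = 53.9506
  Windows, Major: 230×90/486 = 42.5926
  Windows, Minor: 230×138/486 = 65.3086
  Windows, Trivial: 230×144/486 = 68.1481
  macOS, Critical: 88×114/486 = 20.6420
  macOS, Major: 88×90/486 = 16.2963
  macOS, Minor: 88×138/486 = 24.9877
  macOS, Trivial: 88×144/486 = 26.0741
  Linux, Critical: 168×114/486 = 39.4074
  Linux, Major: 168×90/486 = 31.1111
  Linux, Minor: 168×138/486 = 47.7037
  Linux, Trivial: 168×144/486 = 49.7778
Contributions (O − E)²/E:
  (77 − 53.9506)²/53.9506 = 9.8474
  (26 − 42.5926)²/42.5926 = 6.4639
  (54 − 65.3086)²/65.3086 = 1.9582
  (73 − 68.1481)²/68.1481 = 0.3454
  (21 − 20.6420)²/20.6420 = 0.0062
  (18 − 16.2963)²/16.2963 = 0.1781
  (12 − 24.9877)²/24.9877 = 6.7505
  (37 − 26.0741)²/26.0741 = 4.5783
  (16 − 39.4074)²/39.4074 = 13.9036
  (46 − 31.1111)²/31.1111 = 7.1254
  (72 − 47.7037)²/47.7037 = 12.3745
  (34 − 49.7778)²/49.7778 = 5.0010
χ² = 9.8474 + 6.4639 + 1.9582 + 0.3454 + 0.0062 + 0.1781 + 6.7505 + 4.5783 + 13.9036 + 7.1254 + 12.3745 + 5.0010 = 68.533
df = (3−1)(4−1) = 6. Since 68.533 > 12.592, reject the null hypothesis of independence at α = 0.05.

68.533; reject H₀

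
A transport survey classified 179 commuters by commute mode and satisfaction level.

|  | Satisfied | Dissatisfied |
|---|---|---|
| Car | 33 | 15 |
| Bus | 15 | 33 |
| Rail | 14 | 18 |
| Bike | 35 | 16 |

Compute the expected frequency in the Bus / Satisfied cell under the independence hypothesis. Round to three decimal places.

26.011

Row total (Bus) = 48; column total (Satisfied) = 97; grand total N = 179.
Expected count = (row total × column total) / N = 48 × 97 / 179 = 26.011.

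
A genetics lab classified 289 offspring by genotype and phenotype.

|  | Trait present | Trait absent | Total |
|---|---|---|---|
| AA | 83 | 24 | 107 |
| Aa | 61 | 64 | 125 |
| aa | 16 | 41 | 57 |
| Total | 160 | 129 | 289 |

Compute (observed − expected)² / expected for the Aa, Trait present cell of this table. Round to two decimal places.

Row total (Aa) = 125; column total (Trait present) = 160; N = 289.
Expected count E = 125 × 160 / 289 = 69.204.
Contribution = (O − E)²/E = (61 − 69.204)² / 69.204 = 0.97.

0.97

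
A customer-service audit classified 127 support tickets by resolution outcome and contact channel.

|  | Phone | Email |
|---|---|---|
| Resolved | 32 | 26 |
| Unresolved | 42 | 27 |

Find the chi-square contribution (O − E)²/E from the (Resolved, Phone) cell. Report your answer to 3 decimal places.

0.095

Row total (Resolved) = 58; column total (Phone) = 74; N = 127.
Expected count E = 58 × 74 / 127 = 33.7953.
Contribution = (O − E)²/E = (32 − 33.7953)² / 33.7953 = 0.095.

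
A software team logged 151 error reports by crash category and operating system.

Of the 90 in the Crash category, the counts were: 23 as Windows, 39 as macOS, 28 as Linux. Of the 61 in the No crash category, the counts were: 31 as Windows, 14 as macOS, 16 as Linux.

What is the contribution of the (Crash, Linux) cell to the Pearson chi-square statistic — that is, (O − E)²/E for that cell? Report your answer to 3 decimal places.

0.120

Row total (Crash) = 90; column total (Linux) = 44; N = 151.
Expected count E = 90 × 44 / 151 = 26.2252.
Contribution = (O − E)²/E = (28 − 26.2252)² / 26.2252 = 0.120.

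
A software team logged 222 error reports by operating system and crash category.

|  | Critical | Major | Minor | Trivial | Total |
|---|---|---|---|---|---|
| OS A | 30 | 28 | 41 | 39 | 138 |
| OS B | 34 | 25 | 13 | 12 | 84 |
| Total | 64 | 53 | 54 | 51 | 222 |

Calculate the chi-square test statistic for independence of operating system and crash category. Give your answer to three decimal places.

17.110

Grand total N = 222.
Expected counts (row total × column total / N):
  OS A, Critical: 138×64/222 = 39.78378
  OS A, Major: 138×53/222 = 32.94595
  OS A, Minor: 138×54/222 = 33.56757
  OS A, Trivial: 138×51/222 = 31.70270
  OS B, Critical: 84×64/222 = 24.21622
  OS B, Major: 84×53/222 = 20.05405
  OS B, Minor: 84×54/222 = 20.43243
  OS B, Trivial: 84×51/222 = 19.29730
Contributions (O − E)²/E:
  (30 − 39.78378)²/39.78378 = 2.4061
  (28 − 32.94595)²/32.94595 = 0.7425
  (41 − 33.56757)²/33.56757 = 1.6457
  (39 − 31.70270)²/31.70270 = 1.6797
  (34 − 24.21622)²/24.21622 = 3.9528
  (25 − 20.05405)²/20.05405 = 1.2198
  (13 − 20.43243)²/20.43243 = 2.7036
  (12 − 19.29730)²/19.29730 = 2.7595
χ² = 2.4061 + 0.7425 + 1.6457 + 1.6797 + 3.9528 + 1.2198 + 2.7036 + 2.7595 = 17.110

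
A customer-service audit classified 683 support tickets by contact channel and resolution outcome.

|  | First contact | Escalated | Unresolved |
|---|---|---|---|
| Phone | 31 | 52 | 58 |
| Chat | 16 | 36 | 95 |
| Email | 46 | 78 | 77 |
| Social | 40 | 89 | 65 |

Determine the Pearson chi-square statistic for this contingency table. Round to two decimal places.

Row totals: 141, 147, 201, 194. Column totals: 133, 255, 295. Grand total N = 683.
Expected counts (row total × column total / N):
  Phone, First contact: 141×133/683 = 27.457
  Phone, Escalated: 141×255/683 = 52.643
  Phone, Unresolved: 141×295/683 = 60.900
  Chat, First contact: 147×133/683 = 28.625
  Chat, Escalated: 147×255/683 = 54.883
  Chat, Unresolved: 147×295/683 = 63.492
  Email, First contact: 201×133/683 = 39.141
  Email, Escalated: 201×255/683 = 75.044
  Email, Unresolved: 201×295/683 = 86.816
  Social, First contact: 194×133/683 = 37.777
  Social, Escalated: 194×255/683 = 72.430
  Social, Unresolved: 194×295/683 = 83.792
Contributions (O − E)²/E:
  (31 − 27.457)²/27.457 = 0.4572
  (52 − 52.643)²/52.643 = 0.0079
  (58 − 60.900)²/60.900 = 0.1381
  (16 − 28.625)²/28.625 = 5.5682
  (36 − 54.883)²/54.883 = 6.4969
  (95 − 63.492)²/63.492 = 15.6359
  (46 − 39.141)²/39.141 = 1.2020
  (78 − 75.044)²/75.044 = 0.1164
  (77 − 86.816)²/86.816 = 1.1099
  (40 − 37.777)²/37.777 = 0.1308
  (89 − 72.430)²/72.430 = 3.7908
  (65 − 83.792)²/83.792 = 4.2145
χ² = 0.4572 + 0.0079 + 0.1381 + 5.5682 + 6.4969 + 15.6359 + 1.2020 + 0.1164 + 1.1099 + 0.1308 + 3.7908 + 4.2145 = 38.87

38.87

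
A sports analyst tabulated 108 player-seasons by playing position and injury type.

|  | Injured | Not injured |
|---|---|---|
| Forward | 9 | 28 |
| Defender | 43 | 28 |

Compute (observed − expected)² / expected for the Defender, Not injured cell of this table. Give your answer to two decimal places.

Row total (Defender) = 71; column total (Not injured) = 56; N = 108.
Expected count E = 71 × 56 / 108 = 36.815.
Contribution = (O − E)²/E = (28 − 36.815)² / 36.815 = 2.11.

2.11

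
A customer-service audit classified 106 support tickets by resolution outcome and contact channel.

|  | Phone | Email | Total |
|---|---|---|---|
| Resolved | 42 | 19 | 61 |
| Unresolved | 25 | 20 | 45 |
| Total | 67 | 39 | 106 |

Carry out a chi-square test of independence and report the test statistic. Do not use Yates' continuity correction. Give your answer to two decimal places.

1.97

Grand total N = 106.
Expected counts (row total × column total / N):
  Resolved, Phone: 61×67/106 = 38.557
  Resolved, Email: 61×39/106 = 22.443
  Unresolved, Phone: 45×67/106 = 28.443
  Unresolved, Email: 45×39/106 = 16.557
Contributions (O − E)²/E:
  (42 − 38.557)²/38.557 = 0.3074
  (19 − 22.443)²/22.443 = 0.5282
  (25 − 28.443)²/28.443 = 0.4168
  (20 − 16.557)²/16.557 = 0.7160
χ² = 0.3074 + 0.5282 + 0.4168 + 0.7160 = 1.97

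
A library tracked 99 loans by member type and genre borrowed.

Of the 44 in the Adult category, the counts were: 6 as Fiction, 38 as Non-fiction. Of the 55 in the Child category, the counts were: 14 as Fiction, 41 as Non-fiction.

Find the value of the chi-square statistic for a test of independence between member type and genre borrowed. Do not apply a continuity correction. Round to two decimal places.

Row totals: 44, 55. Column totals: 20, 79. Grand total N = 99.
Expected counts (row total × column total / N):
  Adult, Fiction: 44×20/99 = 8.889
  Adult, Non-fiction: 44×79/99 = 35.111
  Child, Fiction: 55×20/99 = 11.111
  Child, Non-fiction: 55×79/99 = 43.889
Contributions (O − E)²/E:
  (6 − 8.889)²/8.889 = 0.9389
  (38 − 35.111)²/35.111 = 0.2377
  (14 − 11.111)²/11.111 = 0.7512
  (41 − 43.889)²/43.889 = 0.1902
χ² = 0.9389 + 0.2377 + 0.7512 + 0.1902 = 2.12

2.12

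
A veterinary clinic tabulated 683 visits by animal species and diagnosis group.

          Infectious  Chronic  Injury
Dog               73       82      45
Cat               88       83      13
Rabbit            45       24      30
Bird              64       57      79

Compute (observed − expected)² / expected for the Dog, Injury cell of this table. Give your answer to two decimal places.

Row total (Dog) = 200; column total (Injury) = 167; N = 683.
Expected count E = 200 × 167 / 683 = 48.902.
Contribution = (O − E)²/E = (45 − 48.902)² / 48.902 = 0.31.

0.31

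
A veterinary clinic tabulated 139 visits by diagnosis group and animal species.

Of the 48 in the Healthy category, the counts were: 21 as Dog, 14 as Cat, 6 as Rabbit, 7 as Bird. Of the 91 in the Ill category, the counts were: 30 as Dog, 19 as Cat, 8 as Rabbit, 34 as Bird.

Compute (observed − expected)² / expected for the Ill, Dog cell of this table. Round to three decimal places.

Row total (Ill) = 91; column total (Dog) = 51; N = 139.
Expected count E = 91 × 51 / 139 = 33.3885.
Contribution = (O − E)²/E = (30 − 33.3885)² / 33.3885 = 0.344.

0.344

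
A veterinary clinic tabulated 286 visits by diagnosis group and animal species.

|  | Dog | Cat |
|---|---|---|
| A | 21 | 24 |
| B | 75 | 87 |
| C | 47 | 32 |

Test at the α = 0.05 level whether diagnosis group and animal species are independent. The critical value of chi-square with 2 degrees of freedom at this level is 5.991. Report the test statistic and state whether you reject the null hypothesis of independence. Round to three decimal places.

3.937; fail to reject H₀

Row totals: 45, 162, 79. Column totals: 143, 143. Grand total N = 286.
Expected counts (row total × column total / N):
  A, Dog: 45×143/286 = 22.5000
  A, Cat: 45×143/286 = 22.5000
  B, Dog: 162×143/286 = 81.0000
  B, Cat: 162×143/286 = 81.0000
  C, Dog: 79×143/286 = 39.5000
  C, Cat: 79×143/286 = 39.5000
Contributions (O − E)²/E:
  (21 − 22.5000)²/22.5000 = 0.1000
  (24 − 22.5000)²/22.5000 = 0.1000
  (75 − 81.0000)²/81.0000 = 0.4444
  (87 − 81.0000)²/81.0000 = 0.4444
  (47 − 39.5000)²/39.5000 = 1.4241
  (32 − 39.5000)²/39.5000 = 1.4241
χ² = 0.1000 + 0.1000 + 0.4444 + 0.4444 + 1.4241 + 1.4241 = 3.937
df = (3−1)(2−1) = 2. Since 3.937 < 5.991, fail to reject the null hypothesis of independence at α = 0.05.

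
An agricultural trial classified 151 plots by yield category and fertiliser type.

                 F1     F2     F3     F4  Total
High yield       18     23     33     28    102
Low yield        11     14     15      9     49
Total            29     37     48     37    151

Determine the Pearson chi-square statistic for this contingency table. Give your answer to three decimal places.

2.033

Grand total N = 151.
Expected counts (row total × column total / N):
  High yield, F1: 102×29/151 = 19.58940
  High yield, F2: 102×37/151 = 24.99338
  High yield, F3: 102×48/151 = 32.42384
  High yield, F4: 102×37/151 = 24.99338
  Low yield, F1: 49×29/151 = 9.41060
  Low yield, F2: 49×37/151 = 12.00662
  Low yield, F3: 49×48/151 = 15.57616
  Low yield, F4: 49×37/151 = 12.00662
Contributions (O − E)²/E:
  (18 − 19.58940)²/19.58940 = 0.1290
  (23 − 24.99338)²/24.99338 = 0.1590
  (33 − 32.42384)²/32.42384 = 0.0102
  (28 − 24.99338)²/24.99338 = 0.3617
  (11 − 9.41060)²/9.41060 = 0.2684
  (14 − 12.00662)²/12.00662 = 0.3309
  (15 − 15.57616)²/15.57616 = 0.0213
  (9 − 12.00662)²/12.00662 = 0.7529
χ² = 0.1290 + 0.1590 + 0.0102 + 0.3617 + 0.2684 + 0.3309 + 0.0213 + 0.7529 = 2.033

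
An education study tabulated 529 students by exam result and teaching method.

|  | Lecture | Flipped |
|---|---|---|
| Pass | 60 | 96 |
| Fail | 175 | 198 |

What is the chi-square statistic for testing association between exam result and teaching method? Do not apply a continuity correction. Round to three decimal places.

3.185

Row totals: 156, 373. Column totals: 235, 294. Grand total N = 529.
Expected counts (row total × column total / N):
  Pass, Lecture: 156×235/529 = 69.3006
  Pass, Flipped: 156×294/529 = 86.6994
  Fail, Lecture: 373×235/529 = 165.6994
  Fail, Flipped: 373×294/529 = 207.3006
Contributions (O − E)²/E:
  (60 − 69.3006)²/69.3006 = 1.2482
  (96 − 86.6994)²/86.6994 = 0.9977
  (175 − 165.6994)²/165.6994 = 0.5220
  (198 − 207.3006)²/207.3006 = 0.4173
χ² = 1.2482 + 0.9977 + 0.5220 + 0.4173 = 3.185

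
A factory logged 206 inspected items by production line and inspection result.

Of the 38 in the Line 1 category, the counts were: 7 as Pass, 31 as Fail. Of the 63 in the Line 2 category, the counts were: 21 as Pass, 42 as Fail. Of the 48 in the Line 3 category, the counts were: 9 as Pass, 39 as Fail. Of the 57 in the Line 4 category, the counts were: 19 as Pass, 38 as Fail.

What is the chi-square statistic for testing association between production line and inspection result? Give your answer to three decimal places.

Row totals: 38, 63, 48, 57. Column totals: 56, 150. Grand total N = 206.
Expected counts (row total × column total / N):
  Line 1, Pass: 38×56/206 = 10.3301
  Line 1, Fail: 38×150/206 = 27.6699
  Line 2, Pass: 63×56/206 = 17.1262
  Line 2, Fail: 63×150/206 = 45.8738
  Line 3, Pass: 48×56/206 = 13.0485
  Line 3, Fail: 48×150/206 = 34.9515
  Line 4, Pass: 57×56/206 = 15.4951
  Line 4, Fail: 57×150/206 = 41.5049
Contributions (O − E)²/E:
  (7 − 10.3301)²/10.3301 = 1.0735
  (31 − 27.6699)²/27.6699 = 0.4008
  (21 − 17.1262)²/17.1262 = 0.8762
  (42 − 45.8738)²/45.8738 = 0.3271
  (9 − 13.0485)²/13.0485 = 1.2561
  (39 − 34.9515)²/34.9515 = 0.4689
  (19 − 15.4951)²/15.4951 = 0.7928
  (38 − 41.5049)²/41.5049 = 0.2960
χ² = 1.0735 + 0.4008 + 0.8762 + 0.3271 + 1.2561 + 0.4689 + 0.7928 + 0.2960 = 5.491

5.491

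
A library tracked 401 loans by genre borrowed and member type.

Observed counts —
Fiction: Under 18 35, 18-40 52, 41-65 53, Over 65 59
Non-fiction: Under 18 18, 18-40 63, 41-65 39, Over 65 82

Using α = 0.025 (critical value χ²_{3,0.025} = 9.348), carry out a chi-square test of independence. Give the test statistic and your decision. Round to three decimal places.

12.365; reject H₀

Row totals: 199, 202. Column totals: 53, 115, 92, 141. Grand total N = 401.
Expected counts (row total × column total / N):
  Fiction, Under 18: 199×53/401 = 26.3017
  Fiction, 18-40: 199×115/401 = 57.0698
  Fiction, 41-65: 199×92/401 = 45.6559
  Fiction, Over 65: 199×141/401 = 69.9726
  Non-fiction, Under 18: 202×53/401 = 26.6983
  Non-fiction, 18-40: 202×115/401 = 57.9302
  Non-fiction, 41-65: 202×92/401 = 46.3441
  Non-fiction, Over 65: 202×141/401 = 71.0274
Contributions (O − E)²/E:
  (35 − 26.3017)²/26.3017 = 2.8766
  (52 − 57.0698)²/57.0698 = 0.4504
  (53 − 45.6559)²/45.6559 = 1.1814
  (59 − 69.9726)²/69.9726 = 1.7206
  (18 − 26.6983)²/26.6983 = 2.8339
  (63 − 57.9302)²/57.9302 = 0.4437
  (39 − 46.3441)²/46.3441 = 1.1638
  (82 − 71.0274)²/71.0274 = 1.6951
χ² = 2.8766 + 0.4504 + 1.1814 + 1.7206 + 2.8339 + 0.4437 + 1.1638 + 1.6951 = 12.365
df = (2−1)(4−1) = 3. Since 12.365 > 9.348, reject the null hypothesis of independence at α = 0.025.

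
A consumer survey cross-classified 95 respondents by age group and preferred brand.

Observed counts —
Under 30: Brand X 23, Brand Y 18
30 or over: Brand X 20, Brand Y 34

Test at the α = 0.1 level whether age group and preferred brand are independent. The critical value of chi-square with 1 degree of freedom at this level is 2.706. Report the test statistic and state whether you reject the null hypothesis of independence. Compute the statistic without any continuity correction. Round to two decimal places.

Row totals: 41, 54. Column totals: 43, 52. Grand total N = 95.
Expected counts (row total × column total / N):
  Under 30, Brand X: 41×43/95 = 18.558
  Under 30, Brand Y: 41×52/95 = 22.442
  30 or over, Brand X: 54×43/95 = 24.442
  30 or over, Brand Y: 54×52/95 = 29.558
Contributions (O − E)²/E:
  (23 − 18.558)²/18.558 = 1.0632
  (18 − 22.442)²/22.442 = 0.8792
  (20 − 24.442)²/24.442 = 0.8073
  (34 − 29.558)²/29.558 = 0.6675
χ² = 1.0632 + 0.8792 + 0.8073 + 0.6675 = 3.42
df = (2−1)(2−1) = 1. Since 3.42 > 2.706, reject the null hypothesis of independence at α = 0.1.

3.42; reject H₀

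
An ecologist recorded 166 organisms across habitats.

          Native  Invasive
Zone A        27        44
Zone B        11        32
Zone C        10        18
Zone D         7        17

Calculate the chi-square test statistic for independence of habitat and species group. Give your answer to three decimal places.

2.129

Row totals: 71, 43, 28, 24. Column totals: 55, 111. Grand total N = 166.
Expected counts (row total × column total / N):
  Zone A, Native: 71×55/166 = 23.5241
  Zone A, Invasive: 71×111/166 = 47.4759
  Zone B, Native: 43×55/166 = 14.2470
  Zone B, Invasive: 43×111/166 = 28.7530
  Zone C, Native: 28×55/166 = 9.2771
  Zone C, Invasive: 28×111/166 = 18.7229
  Zone D, Native: 24×55/166 = 7.9518
  Zone D, Invasive: 24×111/166 = 16.0482
Contributions (O − E)²/E:
  (27 − 23.5241)²/23.5241 = 0.5136
  (44 − 47.4759)²/47.4759 = 0.2545
  (11 − 14.2470)²/14.2470 = 0.7400
  (32 − 28.7530)²/28.7530 = 0.3667
  (10 − 9.2771)²/9.2771 = 0.0563
  (18 − 18.7229)²/18.7229 = 0.0279
  (7 − 7.9518)²/7.9518 = 0.1139
  (17 − 16.0482)²/16.0482 = 0.0565
χ² = 0.5136 + 0.2545 + 0.7400 + 0.3667 + 0.0563 + 0.0279 + 0.1139 + 0.0565 = 2.129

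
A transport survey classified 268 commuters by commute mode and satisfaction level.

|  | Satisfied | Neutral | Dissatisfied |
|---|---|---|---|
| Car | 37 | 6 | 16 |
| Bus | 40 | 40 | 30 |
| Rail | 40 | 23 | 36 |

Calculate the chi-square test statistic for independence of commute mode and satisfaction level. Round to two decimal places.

Row totals: 59, 110, 99. Column totals: 117, 69, 82. Grand total N = 268.
Expected counts (row total × column total / N):
  Car, Satisfied: 59×117/268 = 25.757
  Car, Neutral: 59×69/268 = 15.190
  Car, Dissatisfied: 59×82/268 = 18.052
  Bus, Satisfied: 110×117/268 = 48.022
  Bus, Neutral: 110×69/268 = 28.321
  Bus, Dissatisfied: 110×82/268 = 33.657
  Rail, Satisfied: 99×117/268 = 43.220
  Rail, Neutral: 99×69/268 = 25.489
  Rail, Dissatisfied: 99×82/268 = 30.291
Contributions (O − E)²/E:
  (37 − 25.757)²/25.757 = 4.9076
  (6 − 15.190)²/15.190 = 5.5600
  (16 − 18.052)²/18.052 = 0.2333
  (40 − 48.022)²/48.022 = 1.3401
  (40 − 28.321)²/28.321 = 4.8162
  (30 − 33.657)²/33.657 = 0.3974
  (40 − 43.220)²/43.220 = 0.2399
  (23 − 25.489)²/25.489 = 0.2431
  (36 − 30.291)²/30.291 = 1.0760
χ² = 4.9076 + 5.5600 + 0.2333 + 1.3401 + 4.8162 + 0.3974 + 0.2399 + 0.2431 + 1.0760 = 18.81

18.81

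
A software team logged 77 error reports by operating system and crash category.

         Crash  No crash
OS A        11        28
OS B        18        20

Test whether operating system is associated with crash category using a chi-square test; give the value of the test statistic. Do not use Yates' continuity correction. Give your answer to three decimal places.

3.011

Row totals: 39, 38. Column totals: 29, 48. Grand total N = 77.
Expected counts (row total × column total / N):
  OS A, Crash: 39×29/77 = 14.68831
  OS A, No crash: 39×48/77 = 24.31169
  OS B, Crash: 38×29/77 = 14.31169
  OS B, No crash: 38×48/77 = 23.68831
Contributions (O − E)²/E:
  (11 − 14.68831)²/14.68831 = 0.9262
  (28 − 24.31169)²/24.31169 = 0.5596
  (18 − 14.31169)²/14.31169 = 0.9505
  (20 − 23.68831)²/23.68831 = 0.5743
χ² = 0.9262 + 0.5596 + 0.9505 + 0.5743 = 3.011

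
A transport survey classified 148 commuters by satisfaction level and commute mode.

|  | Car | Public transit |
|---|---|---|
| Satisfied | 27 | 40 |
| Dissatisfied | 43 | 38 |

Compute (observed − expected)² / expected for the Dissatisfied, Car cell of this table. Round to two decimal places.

Row total (Dissatisfied) = 81; column total (Car) = 70; N = 148.
Expected count E = 81 × 70 / 148 = 38.311.
Contribution = (O − E)²/E = (43 − 38.311)² / 38.311 = 0.57.

0.57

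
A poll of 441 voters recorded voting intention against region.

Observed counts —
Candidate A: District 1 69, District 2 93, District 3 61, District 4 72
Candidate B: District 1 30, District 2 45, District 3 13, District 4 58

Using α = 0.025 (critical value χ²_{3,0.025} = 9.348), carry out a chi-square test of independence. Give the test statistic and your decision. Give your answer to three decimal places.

Row totals: 295, 146. Column totals: 99, 138, 74, 130. Grand total N = 441.
Expected counts (row total × column total / N):
  Candidate A, District 1: 295×99/441 = 66.2245
  Candidate A, District 2: 295×138/441 = 92.3129
  Candidate A, District 3: 295×74/441 = 49.5011
  Candidate A, District 4: 295×130/441 = 86.9615
  Candidate B, District 1: 146×99/441 = 32.7755
  Candidate B, District 2: 146×138/441 = 45.6871
  Candidate B, District 3: 146×74/441 = 24.4989
  Candidate B, District 4: 146×130/441 = 43.0385
Contributions (O − E)²/E:
  (69 − 66.2245)²/66.2245 = 0.1163
  (93 − 92.3129)²/92.3129 = 0.0051
  (61 − 49.5011)²/49.5011 = 2.6711
  (72 − 86.9615)²/86.9615 = 2.5741
  (30 − 32.7755)²/32.7755 = 0.2350
  (45 − 45.6871)²/45.6871 = 0.0103
  (13 − 24.4989)²/24.4989 = 5.3972
  (58 − 43.0385)²/43.0385 = 5.2011
χ² = 0.1163 + 0.0051 + 2.6711 + 2.5741 + 0.2350 + 0.0103 + 5.3972 + 5.2011 = 16.210
df = (2−1)(4−1) = 3. Since 16.210 > 9.348, reject the null hypothesis of independence at α = 0.025.

16.210; reject H₀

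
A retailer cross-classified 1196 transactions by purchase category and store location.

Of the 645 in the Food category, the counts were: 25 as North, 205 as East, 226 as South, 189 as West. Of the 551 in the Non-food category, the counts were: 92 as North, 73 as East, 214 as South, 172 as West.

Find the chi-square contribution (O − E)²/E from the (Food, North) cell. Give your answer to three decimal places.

23.003

Row total (Food) = 645; column total (North) = 117; N = 1196.
Expected count E = 645 × 117 / 1196 = 63.0978.
Contribution = (O − E)²/E = (25 − 63.0978)² / 63.0978 = 23.003.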